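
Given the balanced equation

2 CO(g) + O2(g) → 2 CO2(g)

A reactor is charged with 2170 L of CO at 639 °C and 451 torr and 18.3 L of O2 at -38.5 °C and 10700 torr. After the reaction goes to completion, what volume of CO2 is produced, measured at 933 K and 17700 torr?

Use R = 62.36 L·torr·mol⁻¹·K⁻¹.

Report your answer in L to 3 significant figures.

56.6 L

n(CO) = PV/RT = (451 × 2170) / (62.36 × 912.15) = 17.21 mol
n(O2) = PV/RT = (10700 × 18.3) / (62.36 × 234.65) = 13.38 mol
For 17.21 mol CO, stoichiometry requires (1/2) × 17.21 = 8.605 mol O2; 13.38 mol is available, so CO is limiting.
n(CO2) = (2/2) × 17.21 = 17.21 mol
V(CO2) = nRT/P = 17.21 × 62.36 × 933 / 17700 = 56.57 L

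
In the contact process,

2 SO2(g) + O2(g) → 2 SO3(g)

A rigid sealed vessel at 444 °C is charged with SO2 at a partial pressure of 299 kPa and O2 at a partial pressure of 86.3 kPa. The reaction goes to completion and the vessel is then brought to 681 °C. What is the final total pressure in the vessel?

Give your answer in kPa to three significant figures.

At constant V, partial pressures at 444 °C are proportional to moles, so apply stoichiometry directly to pressures.
P(O2) required for 299 kPa of SO2 = (1/2) × 299 = 149.5 kPa; available 86.3 kPa, so O2 is limiting.
P(SO2) remaining = 299 − (2/1) × 86.3 = 126.4 kPa
P(gaseous products) = (2)/1 × 86.3 = 172.6 kPa
P_total at 444 °C = 126.4 + 172.6 = 299.0 kPa
Scaling to 681 °C: P = 299.0 × 954.15/717.15 = 397.8 kPa

398 kPa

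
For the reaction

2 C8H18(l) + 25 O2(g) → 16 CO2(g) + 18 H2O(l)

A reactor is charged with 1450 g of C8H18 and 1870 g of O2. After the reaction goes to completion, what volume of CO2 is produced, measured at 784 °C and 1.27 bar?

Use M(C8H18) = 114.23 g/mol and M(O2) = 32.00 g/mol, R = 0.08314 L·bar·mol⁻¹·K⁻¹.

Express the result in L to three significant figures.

n(C8H18) = 1450 / 114.23 = 12.69 mol
n(O2) = 1870 / 32.00 = 58.44 mol
For 12.69 mol C8H18, stoichiometry requires (25/2) × 12.69 = 158.6 mol O2; 58.44 mol is available, so O2 is limiting.
n(CO2) = (16/25) × 58.44 = 37.40 mol
V(CO2) = nRT/P = 37.40 × 0.08314 × 1057.15 / 1.27 = 2588 L

2590 L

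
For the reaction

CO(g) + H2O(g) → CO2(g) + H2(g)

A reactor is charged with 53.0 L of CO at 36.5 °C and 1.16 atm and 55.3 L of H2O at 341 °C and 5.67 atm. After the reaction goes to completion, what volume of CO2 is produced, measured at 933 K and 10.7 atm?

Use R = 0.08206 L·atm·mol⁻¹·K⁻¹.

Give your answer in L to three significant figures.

n(CO) = PV/RT = (1.16 × 53.0) / (0.08206 × 309.65) = 2.420 mol
n(H2O) = PV/RT = (5.67 × 55.3) / (0.08206 × 614.15) = 6.222 mol
For 2.420 mol CO, stoichiometry requires (1/1) × 2.420 = 2.420 mol H2O; 6.222 mol is available, so CO is limiting.
n(CO2) = (1/1) × 2.420 = 2.420 mol
V(CO2) = nRT/P = 2.420 × 0.08206 × 933 / 10.7 = 17.32 L

17.3 L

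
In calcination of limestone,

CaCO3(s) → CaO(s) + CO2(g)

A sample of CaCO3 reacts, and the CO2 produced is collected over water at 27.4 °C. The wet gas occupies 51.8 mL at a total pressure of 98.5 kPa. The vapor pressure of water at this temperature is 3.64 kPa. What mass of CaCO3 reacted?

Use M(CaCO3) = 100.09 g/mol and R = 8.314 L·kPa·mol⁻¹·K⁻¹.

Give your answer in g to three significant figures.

0.197 g

P(CO2) = 98.5 − 3.64 = 94.86 kPa
n(CO2) = PV/RT = (94.86 × 0.05180) / (8.314 × 300.55) = 0.001966 mol
n(CaCO3) = (1/1) × 0.001966 = 0.001966 mol
m(CaCO3) = 0.001966 × 100.09 = 0.1968 g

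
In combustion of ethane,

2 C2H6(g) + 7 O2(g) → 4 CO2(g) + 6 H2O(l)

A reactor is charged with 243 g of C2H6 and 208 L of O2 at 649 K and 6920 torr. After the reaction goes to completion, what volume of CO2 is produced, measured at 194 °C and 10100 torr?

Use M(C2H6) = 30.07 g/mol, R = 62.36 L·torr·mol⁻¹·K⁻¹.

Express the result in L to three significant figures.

46.6 L

n(C2H6) = 243 / 30.07 = 8.081 mol
n(O2) = PV/RT = (6920 × 208) / (62.36 × 649) = 35.56 mol
For 8.081 mol C2H6, stoichiometry requires (7/2) × 8.081 = 28.28 mol O2; 35.56 mol is available, so C2H6 is limiting.
n(CO2) = (4/2) × 8.081 = 16.16 mol
V(CO2) = nRT/P = 16.16 × 62.36 × 467.15 / 10100 = 46.61 L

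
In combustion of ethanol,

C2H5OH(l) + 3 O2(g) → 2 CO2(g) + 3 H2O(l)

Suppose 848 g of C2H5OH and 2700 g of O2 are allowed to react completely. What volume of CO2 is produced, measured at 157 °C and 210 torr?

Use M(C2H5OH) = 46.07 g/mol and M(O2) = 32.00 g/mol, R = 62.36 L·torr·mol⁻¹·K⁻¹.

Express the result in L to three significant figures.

n(C2H5OH) = 848 / 46.07 = 18.41 mol
n(O2) = 2700 / 32.00 = 84.38 mol
For 18.41 mol C2H5OH, stoichiometry requires (3/1) × 18.41 = 55.23 mol O2; 84.38 mol is available, so C2H5OH is limiting.
n(CO2) = (2/1) × 18.41 = 36.82 mol
V(CO2) = nRT/P = 36.82 × 62.36 × 430.15 / 210 = 4703 L

4700 L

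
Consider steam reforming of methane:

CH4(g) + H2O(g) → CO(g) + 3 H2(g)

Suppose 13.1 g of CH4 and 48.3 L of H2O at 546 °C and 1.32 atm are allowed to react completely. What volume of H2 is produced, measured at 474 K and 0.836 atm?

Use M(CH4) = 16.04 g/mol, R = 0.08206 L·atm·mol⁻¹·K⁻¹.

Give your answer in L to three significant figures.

114 L

n(CH4) = 13.1 / 16.04 = 0.8167 mol
n(H2O) = PV/RT = (1.32 × 48.3) / (0.08206 × 819.15) = 0.9485 mol
For 0.8167 mol CH4, stoichiometry requires (1/1) × 0.8167 = 0.8167 mol H2O; 0.9485 mol is available, so CH4 is limiting.
n(H2) = (3/1) × 0.8167 = 2.450 mol
V(H2) = nRT/P = 2.450 × 0.08206 × 474 / 0.836 = 114.0 L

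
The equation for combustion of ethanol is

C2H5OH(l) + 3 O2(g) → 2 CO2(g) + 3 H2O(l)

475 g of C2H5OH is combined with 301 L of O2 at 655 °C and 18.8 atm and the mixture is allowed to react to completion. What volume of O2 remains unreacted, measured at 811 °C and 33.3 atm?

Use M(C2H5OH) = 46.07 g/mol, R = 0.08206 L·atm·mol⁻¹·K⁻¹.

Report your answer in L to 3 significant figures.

116 L

n(C2H5OH) = 475 / 46.07 = 10.31 mol
n(O2) = PV/RT = (18.8 × 301) / (0.08206 × 928.15) = 74.30 mol
For 10.31 mol C2H5OH, stoichiometry requires (3/1) × 10.31 = 30.93 mol O2; 74.30 mol is available, so C2H5OH is limiting.
n(O2) consumed = (3/1) × 10.31 = 30.93 mol; remaining = 74.30 − 30.93 = 43.37 mol
V(O2) = nRT/P = 43.37 × 0.08206 × 1084.15 / 33.3 = 115.9 L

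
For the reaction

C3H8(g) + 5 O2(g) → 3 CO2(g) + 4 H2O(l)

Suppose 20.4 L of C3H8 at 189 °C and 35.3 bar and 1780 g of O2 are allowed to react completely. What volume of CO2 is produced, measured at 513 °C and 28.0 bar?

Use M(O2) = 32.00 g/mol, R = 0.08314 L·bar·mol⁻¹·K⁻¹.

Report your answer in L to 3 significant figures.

77.9 L

n(C3H8) = PV/RT = (35.3 × 20.4) / (0.08314 × 462.15) = 18.74 mol
n(O2) = 1780 / 32.00 = 55.62 mol
For 18.74 mol C3H8, stoichiometry requires (5/1) × 18.74 = 93.70 mol O2; 55.62 mol is available, so O2 is limiting.
n(CO2) = (3/5) × 55.62 = 33.37 mol
V(CO2) = nRT/P = 33.37 × 0.08314 × 786.15 / 28.0 = 77.90 L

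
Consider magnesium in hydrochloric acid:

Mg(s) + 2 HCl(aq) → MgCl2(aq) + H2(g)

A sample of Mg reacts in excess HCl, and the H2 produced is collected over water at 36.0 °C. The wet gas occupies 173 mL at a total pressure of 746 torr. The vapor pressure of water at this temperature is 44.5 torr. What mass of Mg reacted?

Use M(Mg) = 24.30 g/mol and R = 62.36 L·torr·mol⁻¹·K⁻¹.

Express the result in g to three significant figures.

P(H2) = 746 − 44.5 = 701.5 torr
n(H2) = PV/RT = (701.5 × 0.1730) / (62.36 × 309.15) = 0.006295 mol
n(Mg) = (1/1) × 0.006295 = 0.006295 mol
m(Mg) = 0.006295 × 24.30 = 0.1530 g

0.153 g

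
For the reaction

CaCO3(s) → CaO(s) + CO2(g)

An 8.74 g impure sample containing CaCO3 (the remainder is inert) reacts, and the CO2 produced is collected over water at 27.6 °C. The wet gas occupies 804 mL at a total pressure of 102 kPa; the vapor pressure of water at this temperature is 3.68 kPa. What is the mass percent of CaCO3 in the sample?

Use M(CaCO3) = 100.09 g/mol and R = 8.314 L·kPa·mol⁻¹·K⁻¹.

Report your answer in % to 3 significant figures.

36.2 %

P(CO2) = 102 − 3.68 = 98.32 kPa
n(CO2) = PV/RT = (98.32 × 0.8040) / (8.314 × 300.75) = 0.03161 mol
n(CaCO3) = (1/1) × 0.03161 = 0.03161 mol
m(CaCO3) = 0.03161 × 100.09 = 3.164 g
%CaCO3 = 3.164 / 8.74 × 100 = 36.20%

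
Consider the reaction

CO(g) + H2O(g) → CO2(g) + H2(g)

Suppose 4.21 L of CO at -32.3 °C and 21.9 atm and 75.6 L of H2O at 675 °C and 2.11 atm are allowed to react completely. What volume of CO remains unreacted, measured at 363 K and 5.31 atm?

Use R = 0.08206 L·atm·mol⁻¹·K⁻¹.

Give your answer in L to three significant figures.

n(CO) = PV/RT = (21.9 × 4.21) / (0.08206 × 240.85) = 4.665 mol
n(H2O) = PV/RT = (2.11 × 75.6) / (0.08206 × 948.15) = 2.050 mol
For 4.665 mol CO, stoichiometry requires (1/1) × 4.665 = 4.665 mol H2O; 2.050 mol is available, so H2O is limiting.
n(CO) consumed = (1/1) × 2.050 = 2.050 mol; remaining = 4.665 − 2.050 = 2.615 mol
V(CO) = nRT/P = 2.615 × 0.08206 × 363 / 5.31 = 14.67 L

14.7 L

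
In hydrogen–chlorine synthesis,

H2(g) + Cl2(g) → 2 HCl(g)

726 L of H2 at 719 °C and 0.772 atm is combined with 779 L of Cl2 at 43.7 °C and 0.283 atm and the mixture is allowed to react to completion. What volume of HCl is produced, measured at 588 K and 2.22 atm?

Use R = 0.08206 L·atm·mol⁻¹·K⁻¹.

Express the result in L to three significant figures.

299 L

n(H2) = PV/RT = (0.772 × 726) / (0.08206 × 992.15) = 6.884 mol
n(Cl2) = PV/RT = (0.283 × 779) / (0.08206 × 316.85) = 8.479 mol
For 6.884 mol H2, stoichiometry requires (1/1) × 6.884 = 6.884 mol Cl2; 8.479 mol is available, so H2 is limiting.
n(HCl) = (2/1) × 6.884 = 13.77 mol
V(HCl) = nRT/P = 13.77 × 0.08206 × 588 / 2.22 = 299.3 L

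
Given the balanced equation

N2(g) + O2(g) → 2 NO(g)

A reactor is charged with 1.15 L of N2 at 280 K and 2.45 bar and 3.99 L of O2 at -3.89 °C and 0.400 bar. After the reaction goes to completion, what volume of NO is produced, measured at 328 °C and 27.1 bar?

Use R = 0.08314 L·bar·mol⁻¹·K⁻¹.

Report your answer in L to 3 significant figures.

n(N2) = PV/RT = (2.45 × 1.15) / (0.08314 × 280) = 0.1210 mol
n(O2) = PV/RT = (0.400 × 3.99) / (0.08314 × 269.26) = 0.07129 mol
For 0.1210 mol N2, stoichiometry requires (1/1) × 0.1210 = 0.1210 mol O2; 0.07129 mol is available, so O2 is limiting.
n(NO) = (2/1) × 0.07129 = 0.1426 mol
V(NO) = nRT/P = 0.1426 × 0.08314 × 601.15 / 27.1 = 0.2630 L

0.263 L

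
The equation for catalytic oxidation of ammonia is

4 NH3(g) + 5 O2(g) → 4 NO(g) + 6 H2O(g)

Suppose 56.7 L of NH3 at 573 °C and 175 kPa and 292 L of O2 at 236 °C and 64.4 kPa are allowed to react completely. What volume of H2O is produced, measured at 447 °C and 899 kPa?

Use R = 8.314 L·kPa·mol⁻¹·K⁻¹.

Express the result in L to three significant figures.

n(NH3) = PV/RT = (175 × 56.7) / (8.314 × 846.15) = 1.410 mol
n(O2) = PV/RT = (64.4 × 292) / (8.314 × 509.15) = 4.442 mol
For 1.410 mol NH3, stoichiometry requires (5/4) × 1.410 = 1.762 mol O2; 4.442 mol is available, so NH3 is limiting.
n(H2O) = (6/4) × 1.410 = 2.115 mol
V(H2O) = nRT/P = 2.115 × 8.314 × 720.15 / 899 = 14.09 L

14.1 L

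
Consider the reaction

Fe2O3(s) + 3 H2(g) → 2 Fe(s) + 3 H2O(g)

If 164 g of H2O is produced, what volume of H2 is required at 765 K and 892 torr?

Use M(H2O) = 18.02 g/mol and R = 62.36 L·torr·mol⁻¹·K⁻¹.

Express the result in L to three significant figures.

n(H2O) = 164.0 / 18.02 = 9.101 mol
n(H2) = (3/3) × 9.101 = 9.101 mol
V = nRT/P = 9.101 × 62.36 × 765 / 892 = 486.7 L

487 L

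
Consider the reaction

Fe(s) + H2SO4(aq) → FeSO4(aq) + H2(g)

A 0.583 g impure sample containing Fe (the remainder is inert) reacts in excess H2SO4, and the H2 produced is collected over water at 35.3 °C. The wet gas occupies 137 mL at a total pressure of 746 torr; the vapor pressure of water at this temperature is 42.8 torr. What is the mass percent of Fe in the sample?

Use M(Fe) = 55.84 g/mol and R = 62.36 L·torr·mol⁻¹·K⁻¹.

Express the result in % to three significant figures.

P(H2) = 746 − 42.8 = 703.2 torr
n(H2) = PV/RT = (703.2 × 0.1370) / (62.36 × 308.45) = 0.005009 mol
n(Fe) = (1/1) × 0.005009 = 0.005009 mol
m(Fe) = 0.005009 × 55.84 = 0.2797 g
%Fe = 0.2797 / 0.583 × 100 = 47.98%

48.0 %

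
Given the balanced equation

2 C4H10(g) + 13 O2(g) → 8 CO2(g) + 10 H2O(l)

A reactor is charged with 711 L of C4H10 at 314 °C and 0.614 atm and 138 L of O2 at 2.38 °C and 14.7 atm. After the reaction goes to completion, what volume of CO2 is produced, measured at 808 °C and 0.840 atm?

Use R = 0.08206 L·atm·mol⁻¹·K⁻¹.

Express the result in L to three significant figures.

3830 L

n(C4H10) = PV/RT = (0.614 × 711) / (0.08206 × 587.15) = 9.061 mol
n(O2) = PV/RT = (14.7 × 138) / (0.08206 × 275.53) = 89.72 mol
For 9.061 mol C4H10, stoichiometry requires (13/2) × 9.061 = 58.90 mol O2; 89.72 mol is available, so C4H10 is limiting.
n(CO2) = (8/2) × 9.061 = 36.24 mol
V(CO2) = nRT/P = 36.24 × 0.08206 × 1081.15 / 0.840 = 3828 L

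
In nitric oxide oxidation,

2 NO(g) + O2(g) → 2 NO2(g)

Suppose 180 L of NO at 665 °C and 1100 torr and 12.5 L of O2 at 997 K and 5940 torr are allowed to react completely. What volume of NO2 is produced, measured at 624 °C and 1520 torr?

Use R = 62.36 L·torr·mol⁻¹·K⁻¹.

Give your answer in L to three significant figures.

87.9 L

n(NO) = PV/RT = (1100 × 180) / (62.36 × 938.15) = 3.384 mol
n(O2) = PV/RT = (5940 × 12.5) / (62.36 × 997) = 1.194 mol
For 3.384 mol NO, stoichiometry requires (1/2) × 3.384 = 1.692 mol O2; 1.194 mol is available, so O2 is limiting.
n(NO2) = (2/1) × 1.194 = 2.388 mol
V(NO2) = nRT/P = 2.388 × 62.36 × 897.15 / 1520 = 87.89 L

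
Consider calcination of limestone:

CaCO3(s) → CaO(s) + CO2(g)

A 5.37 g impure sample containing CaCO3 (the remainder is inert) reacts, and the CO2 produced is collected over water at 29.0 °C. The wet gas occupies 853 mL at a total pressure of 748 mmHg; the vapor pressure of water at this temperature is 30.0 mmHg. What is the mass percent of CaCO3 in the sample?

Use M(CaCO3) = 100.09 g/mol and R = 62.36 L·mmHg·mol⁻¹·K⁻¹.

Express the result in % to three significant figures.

P(CO2) = 748 − 30.0 = 718.0 mmHg
n(CO2) = PV/RT = (718.0 × 0.8530) / (62.36 × 302.15) = 0.03250 mol
n(CaCO3) = (1/1) × 0.03250 = 0.03250 mol
m(CaCO3) = 0.03250 × 100.09 = 3.253 g
%CaCO3 = 3.253 / 5.37 × 100 = 60.58%

60.6 %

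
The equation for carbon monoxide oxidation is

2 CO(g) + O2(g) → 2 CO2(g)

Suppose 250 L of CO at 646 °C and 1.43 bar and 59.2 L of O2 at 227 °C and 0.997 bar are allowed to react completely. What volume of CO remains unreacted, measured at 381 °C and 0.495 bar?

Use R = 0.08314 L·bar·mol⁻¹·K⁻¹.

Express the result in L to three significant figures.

n(CO) = PV/RT = (1.43 × 250) / (0.08314 × 919.15) = 4.678 mol
n(O2) = PV/RT = (0.997 × 59.2) / (0.08314 × 500.15) = 1.419 mol
For 4.678 mol CO, stoichiometry requires (1/2) × 4.678 = 2.339 mol O2; 1.419 mol is available, so O2 is limiting.
n(CO) consumed = (2/1) × 1.419 = 2.838 mol; remaining = 4.678 − 2.838 = 1.840 mol
V(CO) = nRT/P = 1.840 × 0.08314 × 654.15 / 0.495 = 202.2 L

202 L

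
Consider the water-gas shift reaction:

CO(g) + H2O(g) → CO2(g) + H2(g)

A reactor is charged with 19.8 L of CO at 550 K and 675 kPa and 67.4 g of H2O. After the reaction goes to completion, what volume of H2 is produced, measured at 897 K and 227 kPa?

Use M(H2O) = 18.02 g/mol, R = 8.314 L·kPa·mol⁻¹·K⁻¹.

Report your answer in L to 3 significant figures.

n(CO) = PV/RT = (675 × 19.8) / (8.314 × 550) = 2.923 mol
n(H2O) = 67.4 / 18.02 = 3.740 mol
For 2.923 mol CO, stoichiometry requires (1/1) × 2.923 = 2.923 mol H2O; 3.740 mol is available, so CO is limiting.
n(H2) = (1/1) × 2.923 = 2.923 mol
V(H2) = nRT/P = 2.923 × 8.314 × 897 / 227 = 96.03 L

96.0 L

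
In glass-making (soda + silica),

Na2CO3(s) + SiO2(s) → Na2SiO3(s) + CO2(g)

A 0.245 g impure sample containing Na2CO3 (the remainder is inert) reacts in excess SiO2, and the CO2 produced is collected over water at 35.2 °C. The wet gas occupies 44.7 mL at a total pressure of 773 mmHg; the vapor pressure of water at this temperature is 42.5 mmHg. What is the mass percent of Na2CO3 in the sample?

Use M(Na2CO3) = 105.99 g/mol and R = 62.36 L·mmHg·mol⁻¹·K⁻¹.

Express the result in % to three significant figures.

73.5 %

P(CO2) = 773 − 42.5 = 730.5 mmHg
n(CO2) = PV/RT = (730.5 × 0.04470) / (62.36 × 308.35) = 0.001698 mol
n(Na2CO3) = (1/1) × 0.001698 = 0.001698 mol
m(Na2CO3) = 0.001698 × 105.99 = 0.1800 g
%Na2CO3 = 0.1800 / 0.245 × 100 = 73.47%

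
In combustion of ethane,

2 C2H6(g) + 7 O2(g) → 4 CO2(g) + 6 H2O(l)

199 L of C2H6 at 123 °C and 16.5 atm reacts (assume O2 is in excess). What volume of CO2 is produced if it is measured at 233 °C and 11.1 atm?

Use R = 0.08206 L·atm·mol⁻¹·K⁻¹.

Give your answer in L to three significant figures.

n(C2H6) = PV/RT = (16.5 × 199) / (0.08206 × 396.15) = 101.0 mol
n(CO2) = (4/2) × 101.0 = 202.0 mol
V = nRT/P = 202.0 × 0.08206 × 506.15 / 11.1 = 755.9 L

756 L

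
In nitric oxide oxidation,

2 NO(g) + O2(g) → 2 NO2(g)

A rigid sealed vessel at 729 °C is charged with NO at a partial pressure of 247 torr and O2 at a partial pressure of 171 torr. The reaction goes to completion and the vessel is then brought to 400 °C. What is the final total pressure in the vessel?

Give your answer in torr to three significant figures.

Because the vessel is rigid and T is held at 729 °C, work the stoichiometry in partial pressures (P_i = n_iRT/V).
P(O2) required for 247 torr of NO = (1/2) × 247 = 123.5 torr; available 171 torr, so NO is limiting.
P(O2) remaining = 171 − (1/2) × 247 = 47.50 torr
P(gaseous products) = (2)/2 × 247 = 247.0 torr
P_total at 729 °C = 47.50 + 247.0 = 294.5 torr
Scaling to 400 °C: P = 294.5 × 673.15/1002.15 = 197.8 torr

198 torr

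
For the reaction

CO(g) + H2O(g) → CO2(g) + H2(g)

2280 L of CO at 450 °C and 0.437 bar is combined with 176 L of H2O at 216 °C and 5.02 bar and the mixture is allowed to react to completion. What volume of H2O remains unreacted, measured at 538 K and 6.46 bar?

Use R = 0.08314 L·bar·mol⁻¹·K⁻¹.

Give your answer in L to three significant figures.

35.7 L

n(CO) = PV/RT = (0.437 × 2280) / (0.08314 × 723.15) = 16.57 mol
n(H2O) = PV/RT = (5.02 × 176) / (0.08314 × 489.15) = 21.73 mol
For 16.57 mol CO, stoichiometry requires (1/1) × 16.57 = 16.57 mol H2O; 21.73 mol is available, so CO is limiting.
n(H2O) consumed = (1/1) × 16.57 = 16.57 mol; remaining = 21.73 − 16.57 = 5.160 mol
V(H2O) = nRT/P = 5.160 × 0.08314 × 538 / 6.46 = 35.73 L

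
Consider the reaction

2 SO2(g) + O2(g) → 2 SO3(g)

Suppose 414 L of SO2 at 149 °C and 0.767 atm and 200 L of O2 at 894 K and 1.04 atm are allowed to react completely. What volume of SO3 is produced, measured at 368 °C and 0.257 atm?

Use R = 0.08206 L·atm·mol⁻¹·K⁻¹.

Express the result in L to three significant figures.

n(SO2) = PV/RT = (0.767 × 414) / (0.08206 × 422.15) = 9.166 mol
n(O2) = PV/RT = (1.04 × 200) / (0.08206 × 894) = 2.835 mol
For 9.166 mol SO2, stoichiometry requires (1/2) × 9.166 = 4.583 mol O2; 2.835 mol is available, so O2 is limiting.
n(SO3) = (2/1) × 2.835 = 5.670 mol
V(SO3) = nRT/P = 5.670 × 0.08206 × 641.15 / 0.257 = 1161 L

1160 L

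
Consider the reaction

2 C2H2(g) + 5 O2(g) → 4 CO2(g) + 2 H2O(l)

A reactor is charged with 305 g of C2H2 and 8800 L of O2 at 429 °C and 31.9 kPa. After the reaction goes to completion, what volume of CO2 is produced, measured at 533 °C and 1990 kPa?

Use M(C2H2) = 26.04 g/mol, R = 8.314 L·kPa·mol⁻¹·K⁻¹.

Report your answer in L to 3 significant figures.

78.9 L

n(C2H2) = 305 / 26.04 = 11.71 mol
n(O2) = PV/RT = (31.9 × 8800) / (8.314 × 702.15) = 48.09 mol
For 11.71 mol C2H2, stoichiometry requires (5/2) × 11.71 = 29.28 mol O2; 48.09 mol is available, so C2H2 is limiting.
n(CO2) = (4/2) × 11.71 = 23.42 mol
V(CO2) = nRT/P = 23.42 × 8.314 × 806.15 / 1990 = 78.88 L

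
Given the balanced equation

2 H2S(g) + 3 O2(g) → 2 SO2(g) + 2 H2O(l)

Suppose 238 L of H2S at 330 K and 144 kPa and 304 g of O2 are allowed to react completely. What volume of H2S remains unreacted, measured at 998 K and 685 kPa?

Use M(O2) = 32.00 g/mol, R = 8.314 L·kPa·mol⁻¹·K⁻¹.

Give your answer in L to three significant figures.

74.6 L

n(H2S) = PV/RT = (144 × 238) / (8.314 × 330) = 12.49 mol
n(O2) = 304 / 32.00 = 9.500 mol
For 12.49 mol H2S, stoichiometry requires (3/2) × 12.49 = 18.73 mol O2; 9.500 mol is available, so O2 is limiting.
n(H2S) consumed = (2/3) × 9.500 = 6.333 mol; remaining = 12.49 − 6.333 = 6.157 mol
V(H2S) = nRT/P = 6.157 × 8.314 × 998 / 685 = 74.58 L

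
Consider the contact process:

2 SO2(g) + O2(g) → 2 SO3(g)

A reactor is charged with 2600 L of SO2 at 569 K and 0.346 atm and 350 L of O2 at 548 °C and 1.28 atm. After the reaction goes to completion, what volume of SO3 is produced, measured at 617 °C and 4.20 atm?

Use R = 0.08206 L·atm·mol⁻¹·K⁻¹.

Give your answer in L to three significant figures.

231 L

n(SO2) = PV/RT = (0.346 × 2600) / (0.08206 × 569) = 19.27 mol
n(O2) = PV/RT = (1.28 × 350) / (0.08206 × 821.15) = 6.649 mol
For 19.27 mol SO2, stoichiometry requires (1/2) × 19.27 = 9.635 mol O2; 6.649 mol is available, so O2 is limiting.
n(SO3) = (2/1) × 6.649 = 13.30 mol
V(SO3) = nRT/P = 13.30 × 0.08206 × 890.15 / 4.20 = 231.3 L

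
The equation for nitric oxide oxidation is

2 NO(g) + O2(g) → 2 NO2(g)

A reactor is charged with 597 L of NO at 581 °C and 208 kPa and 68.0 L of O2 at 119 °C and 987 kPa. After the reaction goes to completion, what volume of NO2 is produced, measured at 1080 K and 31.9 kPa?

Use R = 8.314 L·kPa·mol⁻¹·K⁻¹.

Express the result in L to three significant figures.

n(NO) = PV/RT = (208 × 597) / (8.314 × 854.15) = 17.49 mol
n(O2) = PV/RT = (987 × 68.0) / (8.314 × 392.15) = 20.59 mol
For 17.49 mol NO, stoichiometry requires (1/2) × 17.49 = 8.745 mol O2; 20.59 mol is available, so NO is limiting.
n(NO2) = (2/2) × 17.49 = 17.49 mol
V(NO2) = nRT/P = 17.49 × 8.314 × 1080 / 31.9 = 4923 L

4920 L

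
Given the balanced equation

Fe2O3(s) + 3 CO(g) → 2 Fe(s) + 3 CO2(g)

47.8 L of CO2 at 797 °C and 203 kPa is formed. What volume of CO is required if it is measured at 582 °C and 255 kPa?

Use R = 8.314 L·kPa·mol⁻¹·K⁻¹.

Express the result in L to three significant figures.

30.4 L

n(CO2) = PV/RT = (203 × 47.8) / (8.314 × 1070.15) = 1.091 mol
n(CO) = (3/3) × 1.091 = 1.091 mol
V = nRT/P = 1.091 × 8.314 × 855.15 / 255 = 30.42 L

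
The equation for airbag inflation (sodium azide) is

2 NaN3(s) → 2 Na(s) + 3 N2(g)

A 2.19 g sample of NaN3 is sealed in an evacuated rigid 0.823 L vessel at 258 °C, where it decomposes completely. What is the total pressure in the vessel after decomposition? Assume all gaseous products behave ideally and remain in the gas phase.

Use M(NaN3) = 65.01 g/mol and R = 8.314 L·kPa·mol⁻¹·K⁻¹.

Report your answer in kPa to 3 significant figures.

271 kPa

n(NaN3) = 2.19 / 65.01 = 0.03369 mol
n(gas produced) = (3/2) × 0.03369 = 0.05053 mol
P = nRT/V = 0.05053 × 8.314 × 531.15 / 0.823 = 271.1 kPa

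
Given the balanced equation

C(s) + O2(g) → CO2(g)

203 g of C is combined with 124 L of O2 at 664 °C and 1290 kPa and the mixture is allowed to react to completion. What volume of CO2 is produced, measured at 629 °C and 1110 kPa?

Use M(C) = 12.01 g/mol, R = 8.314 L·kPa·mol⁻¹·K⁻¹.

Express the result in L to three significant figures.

n(C) = 203 / 12.01 = 16.90 mol
n(O2) = PV/RT = (1290 × 124) / (8.314 × 937.15) = 20.53 mol
For 16.90 mol C, stoichiometry requires (1/1) × 16.90 = 16.90 mol O2; 20.53 mol is available, so C is limiting.
n(CO2) = (1/1) × 16.90 = 16.90 mol
V(CO2) = nRT/P = 16.90 × 8.314 × 902.15 / 1110 = 114.2 L

114 L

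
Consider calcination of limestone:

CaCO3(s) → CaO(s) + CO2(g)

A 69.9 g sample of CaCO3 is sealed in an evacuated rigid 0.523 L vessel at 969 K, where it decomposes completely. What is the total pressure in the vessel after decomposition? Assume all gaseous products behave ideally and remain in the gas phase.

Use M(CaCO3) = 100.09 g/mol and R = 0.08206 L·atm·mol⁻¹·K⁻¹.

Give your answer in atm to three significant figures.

n(CaCO3) = 69.9 / 100.09 = 0.6984 mol
n(gas produced) = (1/1) × 0.6984 = 0.6984 mol
P = nRT/V = 0.6984 × 0.08206 × 969 / 0.523 = 106.2 atm

106 atm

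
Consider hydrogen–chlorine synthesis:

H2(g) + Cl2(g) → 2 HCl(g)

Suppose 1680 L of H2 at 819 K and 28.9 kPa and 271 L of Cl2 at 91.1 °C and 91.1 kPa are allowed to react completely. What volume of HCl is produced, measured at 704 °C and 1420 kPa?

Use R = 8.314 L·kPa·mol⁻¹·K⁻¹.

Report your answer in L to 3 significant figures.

n(H2) = PV/RT = (28.9 × 1680) / (8.314 × 819) = 7.130 mol
n(Cl2) = PV/RT = (91.1 × 271) / (8.314 × 364.25) = 8.152 mol
For 7.130 mol H2, stoichiometry requires (1/1) × 7.130 = 7.130 mol Cl2; 8.152 mol is available, so H2 is limiting.
n(HCl) = (2/1) × 7.130 = 14.26 mol
V(HCl) = nRT/P = 14.26 × 8.314 × 977.15 / 1420 = 81.58 L

81.6 L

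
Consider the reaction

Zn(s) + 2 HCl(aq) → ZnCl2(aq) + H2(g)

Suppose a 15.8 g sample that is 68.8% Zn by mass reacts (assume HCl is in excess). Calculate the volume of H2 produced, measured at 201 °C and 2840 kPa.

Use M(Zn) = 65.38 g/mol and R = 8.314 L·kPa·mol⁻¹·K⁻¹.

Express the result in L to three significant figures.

0.231 L

mass of Zn = 15.8 × 68.8/100 = 10.87 g
n(Zn) = 10.87 / 65.38 = 0.1663 mol
n(H2) = (1/1) × 0.1663 = 0.1663 mol
V = nRT/P = 0.1663 × 8.314 × 474.15 / 2840 = 0.2308 L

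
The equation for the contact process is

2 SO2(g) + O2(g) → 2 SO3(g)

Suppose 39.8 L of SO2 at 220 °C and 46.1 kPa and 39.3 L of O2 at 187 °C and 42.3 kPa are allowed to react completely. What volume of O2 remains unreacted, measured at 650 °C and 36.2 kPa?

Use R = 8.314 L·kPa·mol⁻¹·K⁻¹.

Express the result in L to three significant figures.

44.7 L

n(SO2) = PV/RT = (46.1 × 39.8) / (8.314 × 493.15) = 0.4475 mol
n(O2) = PV/RT = (42.3 × 39.3) / (8.314 × 460.15) = 0.4345 mol
For 0.4475 mol SO2, stoichiometry requires (1/2) × 0.4475 = 0.2238 mol O2; 0.4345 mol is available, so SO2 is limiting.
n(O2) consumed = (1/2) × 0.4475 = 0.2238 mol; remaining = 0.4345 − 0.2238 = 0.2107 mol
V(O2) = nRT/P = 0.2107 × 8.314 × 923.15 / 36.2 = 44.67 L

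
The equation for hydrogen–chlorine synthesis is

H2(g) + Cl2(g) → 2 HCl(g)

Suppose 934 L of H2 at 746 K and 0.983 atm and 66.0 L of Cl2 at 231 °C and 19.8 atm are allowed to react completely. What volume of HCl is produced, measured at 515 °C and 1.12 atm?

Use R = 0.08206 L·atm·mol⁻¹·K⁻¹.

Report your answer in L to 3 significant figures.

1730 L

n(H2) = PV/RT = (0.983 × 934) / (0.08206 × 746) = 15.00 mol
n(Cl2) = PV/RT = (19.8 × 66.0) / (0.08206 × 504.15) = 31.59 mol
For 15.00 mol H2, stoichiometry requires (1/1) × 15.00 = 15.00 mol Cl2; 31.59 mol is available, so H2 is limiting.
n(HCl) = (2/1) × 15.00 = 30.00 mol
V(HCl) = nRT/P = 30.00 × 0.08206 × 788.15 / 1.12 = 1732 L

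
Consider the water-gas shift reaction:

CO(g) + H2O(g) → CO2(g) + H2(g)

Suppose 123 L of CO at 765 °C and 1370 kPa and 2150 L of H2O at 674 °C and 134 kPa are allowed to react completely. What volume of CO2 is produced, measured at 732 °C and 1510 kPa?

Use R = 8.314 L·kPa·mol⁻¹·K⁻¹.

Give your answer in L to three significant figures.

n(CO) = PV/RT = (1370 × 123) / (8.314 × 1038.15) = 19.52 mol
n(H2O) = PV/RT = (134 × 2150) / (8.314 × 947.15) = 36.59 mol
For 19.52 mol CO, stoichiometry requires (1/1) × 19.52 = 19.52 mol H2O; 36.59 mol is available, so CO is limiting.
n(CO2) = (1/1) × 19.52 = 19.52 mol
V(CO2) = nRT/P = 19.52 × 8.314 × 1005.15 / 1510 = 108.0 L

108 L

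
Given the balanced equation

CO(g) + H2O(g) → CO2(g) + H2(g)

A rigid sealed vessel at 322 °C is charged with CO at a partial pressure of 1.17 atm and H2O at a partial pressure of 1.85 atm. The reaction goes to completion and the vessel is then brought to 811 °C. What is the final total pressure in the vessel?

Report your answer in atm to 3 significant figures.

Because the vessel is rigid and T is held at 322 °C, work the stoichiometry in partial pressures (P_i = n_iRT/V).
P(H2O) required for 1.17 atm of CO = (1/1) × 1.17 = 1.170 atm; available 1.85 atm, so CO is limiting.
P(H2O) remaining = 1.85 − (1/1) × 1.17 = 0.6800 atm
P(gaseous products) = (1+1)/1 × 1.17 = 2.340 atm
P_total at 322 °C = 0.6800 + 2.340 = 3.020 atm
Scaling to 811 °C: P = 3.020 × 1084.15/595.15 = 5.501 atm

5.50 atm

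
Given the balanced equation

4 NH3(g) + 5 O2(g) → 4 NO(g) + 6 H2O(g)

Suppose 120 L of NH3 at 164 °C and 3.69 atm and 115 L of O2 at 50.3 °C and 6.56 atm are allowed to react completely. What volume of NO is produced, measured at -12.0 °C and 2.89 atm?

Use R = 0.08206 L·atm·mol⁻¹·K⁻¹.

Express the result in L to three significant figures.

n(NH3) = PV/RT = (3.69 × 120) / (0.08206 × 437.15) = 12.34 mol
n(O2) = PV/RT = (6.56 × 115) / (0.08206 × 323.45) = 28.42 mol
For 12.34 mol NH3, stoichiometry requires (5/4) × 12.34 = 15.43 mol O2; 28.42 mol is available, so NH3 is limiting.
n(NO) = (4/4) × 12.34 = 12.34 mol
V(NO) = nRT/P = 12.34 × 0.08206 × 261.15 / 2.89 = 91.50 L

91.5 L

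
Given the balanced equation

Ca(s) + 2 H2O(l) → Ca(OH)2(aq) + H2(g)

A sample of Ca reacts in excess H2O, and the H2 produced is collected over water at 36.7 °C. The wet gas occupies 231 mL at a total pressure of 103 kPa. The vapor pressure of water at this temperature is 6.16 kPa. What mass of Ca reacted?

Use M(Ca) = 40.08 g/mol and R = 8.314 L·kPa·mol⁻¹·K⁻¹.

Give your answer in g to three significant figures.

P(H2) = 103 − 6.16 = 96.84 kPa
n(H2) = PV/RT = (96.84 × 0.2310) / (8.314 × 309.85) = 0.008684 mol
n(Ca) = (1/1) × 0.008684 = 0.008684 mol
m(Ca) = 0.008684 × 40.08 = 0.3481 g

0.348 g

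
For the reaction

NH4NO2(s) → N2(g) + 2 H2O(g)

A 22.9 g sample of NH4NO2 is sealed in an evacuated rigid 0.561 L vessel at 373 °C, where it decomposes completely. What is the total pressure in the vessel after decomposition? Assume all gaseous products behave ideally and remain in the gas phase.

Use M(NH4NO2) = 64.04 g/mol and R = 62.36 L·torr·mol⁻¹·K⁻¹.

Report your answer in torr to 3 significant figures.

n(NH4NO2) = 22.9 / 64.04 = 0.3576 mol
n(gas produced) = (3/1) × 0.3576 = 1.073 mol
P = nRT/V = 1.073 × 62.36 × 646.15 / 0.561 = 77070 torr

77100 torr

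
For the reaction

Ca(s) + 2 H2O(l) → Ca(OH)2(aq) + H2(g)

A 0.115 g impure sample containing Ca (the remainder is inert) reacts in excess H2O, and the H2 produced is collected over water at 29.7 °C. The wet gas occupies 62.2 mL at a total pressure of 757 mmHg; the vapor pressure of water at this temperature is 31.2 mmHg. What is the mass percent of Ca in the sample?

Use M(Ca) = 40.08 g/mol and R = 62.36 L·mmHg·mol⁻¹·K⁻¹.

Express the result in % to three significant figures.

83.3 %

P(H2) = 757 − 31.2 = 725.8 mmHg
n(H2) = PV/RT = (725.8 × 0.06220) / (62.36 × 302.85) = 0.002390 mol
n(Ca) = (1/1) × 0.002390 = 0.002390 mol
m(Ca) = 0.002390 × 40.08 = 0.09579 g
%Ca = 0.09579 / 0.115 × 100 = 83.30%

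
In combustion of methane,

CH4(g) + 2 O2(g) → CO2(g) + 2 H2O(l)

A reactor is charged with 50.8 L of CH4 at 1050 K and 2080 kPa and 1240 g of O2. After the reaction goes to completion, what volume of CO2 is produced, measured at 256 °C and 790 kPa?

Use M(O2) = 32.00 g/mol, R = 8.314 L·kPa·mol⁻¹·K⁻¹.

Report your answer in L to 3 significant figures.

67.4 L

n(CH4) = PV/RT = (2080 × 50.8) / (8.314 × 1050) = 12.10 mol
n(O2) = 1240 / 32.00 = 38.75 mol
For 12.10 mol CH4, stoichiometry requires (2/1) × 12.10 = 24.20 mol O2; 38.75 mol is available, so CH4 is limiting.
n(CO2) = (1/1) × 12.10 = 12.10 mol
V(CO2) = nRT/P = 12.10 × 8.314 × 529.15 / 790 = 67.38 L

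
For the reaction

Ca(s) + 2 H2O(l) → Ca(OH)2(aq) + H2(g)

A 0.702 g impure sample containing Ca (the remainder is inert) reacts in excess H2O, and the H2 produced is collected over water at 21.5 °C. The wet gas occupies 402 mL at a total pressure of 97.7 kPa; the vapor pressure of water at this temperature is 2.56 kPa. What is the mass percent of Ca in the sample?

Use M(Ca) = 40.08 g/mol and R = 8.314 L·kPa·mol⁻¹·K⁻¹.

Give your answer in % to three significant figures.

P(H2) = 97.7 − 2.56 = 95.14 kPa
n(H2) = PV/RT = (95.14 × 0.4020) / (8.314 × 294.65) = 0.01561 mol
n(Ca) = (1/1) × 0.01561 = 0.01561 mol
m(Ca) = 0.01561 × 40.08 = 0.6256 g
%Ca = 0.6256 / 0.702 × 100 = 89.12%

89.1 %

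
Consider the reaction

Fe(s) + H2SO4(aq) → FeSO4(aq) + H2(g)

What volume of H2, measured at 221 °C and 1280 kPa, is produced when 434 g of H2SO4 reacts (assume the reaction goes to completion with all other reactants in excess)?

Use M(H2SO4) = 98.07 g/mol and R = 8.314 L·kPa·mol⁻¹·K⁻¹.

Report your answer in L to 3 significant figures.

14.2 L

n(H2SO4) = 434.0 / 98.07 = 4.425 mol
n(H2) = (1/1) × 4.425 = 4.425 mol
V = nRT/P = 4.425 × 8.314 × 494.15 / 1280 = 14.20 L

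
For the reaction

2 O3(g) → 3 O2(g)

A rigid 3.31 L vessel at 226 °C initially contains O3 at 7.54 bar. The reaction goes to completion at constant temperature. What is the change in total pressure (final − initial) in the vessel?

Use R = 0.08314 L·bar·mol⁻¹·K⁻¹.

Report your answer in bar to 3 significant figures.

Since T and V are fixed, P_final/P_initial = n_final/n_initial = 3/2.
P_final = (3/2) × 7.54 = 11.31 bar; ΔP = 11.31 − 7.54 = 3.770 bar

3.77 bar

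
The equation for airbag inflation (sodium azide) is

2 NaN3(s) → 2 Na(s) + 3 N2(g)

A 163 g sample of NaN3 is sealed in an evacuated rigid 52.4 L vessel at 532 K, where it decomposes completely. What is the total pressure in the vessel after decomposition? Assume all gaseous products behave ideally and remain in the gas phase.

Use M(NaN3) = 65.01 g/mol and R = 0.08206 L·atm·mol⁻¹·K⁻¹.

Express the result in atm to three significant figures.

3.13 atm

n(NaN3) = 163 / 65.01 = 2.507 mol
n(gas produced) = (3/2) × 2.507 = 3.761 mol
P = nRT/V = 3.761 × 0.08206 × 532 / 52.4 = 3.133 atm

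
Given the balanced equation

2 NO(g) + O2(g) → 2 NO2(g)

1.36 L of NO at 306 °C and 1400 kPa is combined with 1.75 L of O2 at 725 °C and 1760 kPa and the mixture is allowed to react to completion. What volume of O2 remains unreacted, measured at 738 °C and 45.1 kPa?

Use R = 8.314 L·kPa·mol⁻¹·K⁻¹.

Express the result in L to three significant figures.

32.3 L

n(NO) = PV/RT = (1400 × 1.36) / (8.314 × 579.15) = 0.3954 mol
n(O2) = PV/RT = (1760 × 1.75) / (8.314 × 998.15) = 0.3711 mol
For 0.3954 mol NO, stoichiometry requires (1/2) × 0.3954 = 0.1977 mol O2; 0.3711 mol is available, so NO is limiting.
n(O2) consumed = (1/2) × 0.3954 = 0.1977 mol; remaining = 0.3711 − 0.1977 = 0.1734 mol
V(O2) = nRT/P = 0.1734 × 8.314 × 1011.15 / 45.1 = 32.32 L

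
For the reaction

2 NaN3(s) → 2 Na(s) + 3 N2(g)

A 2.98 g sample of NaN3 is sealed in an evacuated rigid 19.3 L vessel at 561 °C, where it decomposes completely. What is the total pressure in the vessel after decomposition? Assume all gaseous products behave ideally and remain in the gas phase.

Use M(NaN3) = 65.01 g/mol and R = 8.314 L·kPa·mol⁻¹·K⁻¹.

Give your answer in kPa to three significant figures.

n(NaN3) = 2.98 / 65.01 = 0.04584 mol
n(gas produced) = (3/2) × 0.04584 = 0.06876 mol
P = nRT/V = 0.06876 × 8.314 × 834.15 / 19.3 = 24.71 kPa

24.7 kPa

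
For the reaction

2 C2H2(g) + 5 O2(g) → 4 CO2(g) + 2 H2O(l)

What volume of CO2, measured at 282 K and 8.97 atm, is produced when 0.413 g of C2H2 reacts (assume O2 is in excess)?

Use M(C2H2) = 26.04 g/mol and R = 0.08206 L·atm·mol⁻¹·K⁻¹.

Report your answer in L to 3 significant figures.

0.0818 L

n(C2H2) = 0.4130 / 26.04 = 0.01586 mol
n(CO2) = (4/2) × 0.01586 = 0.03172 mol
V = nRT/P = 0.03172 × 0.08206 × 282 / 8.97 = 0.08183 L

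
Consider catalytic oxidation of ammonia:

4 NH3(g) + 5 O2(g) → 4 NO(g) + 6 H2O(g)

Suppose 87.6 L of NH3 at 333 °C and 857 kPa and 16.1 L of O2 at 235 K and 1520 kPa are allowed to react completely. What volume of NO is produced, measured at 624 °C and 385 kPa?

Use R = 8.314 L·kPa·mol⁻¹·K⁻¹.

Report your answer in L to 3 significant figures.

n(NH3) = PV/RT = (857 × 87.6) / (8.314 × 606.15) = 14.90 mol
n(O2) = PV/RT = (1520 × 16.1) / (8.314 × 235) = 12.53 mol
For 14.90 mol NH3, stoichiometry requires (5/4) × 14.90 = 18.62 mol O2; 12.53 mol is available, so O2 is limiting.
n(NO) = (4/5) × 12.53 = 10.02 mol
V(NO) = nRT/P = 10.02 × 8.314 × 897.15 / 385 = 194.1 L

194 L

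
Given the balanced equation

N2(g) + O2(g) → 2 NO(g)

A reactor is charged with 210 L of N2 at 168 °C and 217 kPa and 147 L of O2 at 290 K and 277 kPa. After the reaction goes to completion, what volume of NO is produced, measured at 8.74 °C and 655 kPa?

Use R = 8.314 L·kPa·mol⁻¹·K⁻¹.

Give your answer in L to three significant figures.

88.9 L

n(N2) = PV/RT = (217 × 210) / (8.314 × 441.15) = 12.42 mol
n(O2) = PV/RT = (277 × 147) / (8.314 × 290) = 16.89 mol
For 12.42 mol N2, stoichiometry requires (1/1) × 12.42 = 12.42 mol O2; 16.89 mol is available, so N2 is limiting.
n(NO) = (2/1) × 12.42 = 24.84 mol
V(NO) = nRT/P = 24.84 × 8.314 × 281.89 / 655 = 88.88 L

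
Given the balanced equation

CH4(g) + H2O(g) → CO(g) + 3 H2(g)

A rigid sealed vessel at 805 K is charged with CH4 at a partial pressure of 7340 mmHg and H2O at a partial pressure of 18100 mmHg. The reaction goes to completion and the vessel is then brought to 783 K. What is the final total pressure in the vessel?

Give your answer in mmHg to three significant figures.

39000 mmHg

With V and T fixed, P_i ∝ n_i, so the mole ratios apply directly to partial pressures at 805 K.
P(H2O) required for 7340 mmHg of CH4 = (1/1) × 7340 = 7340 mmHg; available 18100 mmHg, so CH4 is limiting.
P(H2O) remaining = 18100 − (1/1) × 7340 = 10760 mmHg
P(gaseous products) = (1+3)/1 × 7340 = 29360 mmHg
P_total at 805 K = 10760 + 29360 = 40120 mmHg
Scaling to 783 K: P = 40120 × 783/805 = 39020 mmHg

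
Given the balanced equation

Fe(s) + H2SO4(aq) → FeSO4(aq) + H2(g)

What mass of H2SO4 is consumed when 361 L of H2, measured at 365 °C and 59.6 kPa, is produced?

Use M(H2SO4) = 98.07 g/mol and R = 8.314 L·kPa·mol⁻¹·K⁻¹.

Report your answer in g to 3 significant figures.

n(H2) = PV/RT = (59.6 × 361) / (8.314 × 638.15) = 4.055 mol
n(H2SO4) = (1/1) × 4.055 = 4.055 mol
m(H2SO4) = 4.055 × 98.07 = 397.7 g

398 g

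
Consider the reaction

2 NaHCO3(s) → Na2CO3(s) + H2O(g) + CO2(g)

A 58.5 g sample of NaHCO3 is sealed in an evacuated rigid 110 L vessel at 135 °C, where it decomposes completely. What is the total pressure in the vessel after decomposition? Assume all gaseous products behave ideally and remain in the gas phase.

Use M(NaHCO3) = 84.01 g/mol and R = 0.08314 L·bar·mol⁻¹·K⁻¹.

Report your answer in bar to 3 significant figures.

0.215 bar

n(NaHCO3) = 58.5 / 84.01 = 0.6963 mol
n(gas produced) = (2/2) × 0.6963 = 0.6963 mol
P = nRT/V = 0.6963 × 0.08314 × 408.15 / 110 = 0.2148 bar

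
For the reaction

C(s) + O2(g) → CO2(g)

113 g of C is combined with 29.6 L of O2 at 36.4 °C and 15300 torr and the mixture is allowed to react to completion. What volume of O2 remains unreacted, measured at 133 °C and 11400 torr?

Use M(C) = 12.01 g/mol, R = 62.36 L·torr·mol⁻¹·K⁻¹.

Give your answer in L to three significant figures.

n(C) = 113 / 12.01 = 9.409 mol
n(O2) = PV/RT = (15300 × 29.6) / (62.36 × 309.55) = 23.46 mol
For 9.409 mol C, stoichiometry requires (1/1) × 9.409 = 9.409 mol O2; 23.46 mol is available, so C is limiting.
n(O2) consumed = (1/1) × 9.409 = 9.409 mol; remaining = 23.46 − 9.409 = 14.05 mol
V(O2) = nRT/P = 14.05 × 62.36 × 406.15 / 11400 = 31.22 L

31.2 L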